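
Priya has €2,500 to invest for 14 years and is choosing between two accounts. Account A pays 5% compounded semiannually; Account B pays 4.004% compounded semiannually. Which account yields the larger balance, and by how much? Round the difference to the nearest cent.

Account A growth factor: (1 + 0.025)^28 ≈ 1.996495019; balance ≈ 4,991.2375.
Account B growth factor: (1 + 0.02002)^28 ≈ 1.741980316; balance ≈ 4,354.9508.
Account A is larger by 636.2868.

Account A, by €636.29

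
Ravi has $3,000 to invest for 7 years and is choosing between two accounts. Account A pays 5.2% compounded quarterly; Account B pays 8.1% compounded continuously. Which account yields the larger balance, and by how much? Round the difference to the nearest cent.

Account B, by $981.80

Account A growth factor: (1 + 0.013)^28 ≈ 1.435702545; balance ≈ 4,307.1076.
Account B growth factor: e^(0.081·7) = e^0.567 ≈ 1.7629702; balance ≈ 5,288.9106.
Account B is larger by 981.8030.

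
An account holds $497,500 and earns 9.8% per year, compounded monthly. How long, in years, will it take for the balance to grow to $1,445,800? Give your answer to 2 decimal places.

We need (1 + 0.00816667)^(12t) = 2.9061, so 12t = ln 2.9061 / ln 1.008167 ≈ 131.1640.
t ≈ 131.1640/12 = 10.9303 years.

10.93 years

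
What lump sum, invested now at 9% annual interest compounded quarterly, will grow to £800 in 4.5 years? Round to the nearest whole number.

Periodic rate = 9%/4 = 0.0225; 18 periods.
P = 800/(1 + 0.0225)^18 ≈ 800/1.49258716 ≈ 535.9821.

£536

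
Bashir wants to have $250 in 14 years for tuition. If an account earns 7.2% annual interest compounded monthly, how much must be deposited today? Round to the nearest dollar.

$92

Growth factor = (1 + 0.006)^168 ≈ 2.7318746.
P = 250/2.7318746 ≈ 91.5123.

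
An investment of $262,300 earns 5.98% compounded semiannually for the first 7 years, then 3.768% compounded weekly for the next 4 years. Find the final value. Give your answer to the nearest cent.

$460,640.65

Phase 1: 262,300·(1 + 0.0299)^14 ≈ 396,213.3501.
Phase 2: 396,213.3501·(1 + 0.03768/52)^208 ≈ 460,640.6548.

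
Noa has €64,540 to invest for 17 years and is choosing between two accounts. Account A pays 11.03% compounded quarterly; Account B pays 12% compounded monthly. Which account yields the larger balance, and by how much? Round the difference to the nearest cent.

Account B, by €81,003.18

A: (1 + 0.027575)^68 ≈ 6.35799264012, so 64,540 × 6.35799264012 ≈ 410,344.8450.
B: (1 + 0.01)^204 ≈ 7.61307751385, so 64,540 × 7.61307751385 ≈ 491,348.0227.
Difference ≈ 81,003.1778 in favor of B.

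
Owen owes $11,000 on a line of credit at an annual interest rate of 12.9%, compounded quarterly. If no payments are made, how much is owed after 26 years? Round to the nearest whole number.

Periodic rate = 12.9%/4 = 0.03225; periods = 4·26 = 104.
A = 11,000·(1 + 0.03225)^104 ≈ 11,000·27.1411797237 ≈ 298,552.9770.

$298,553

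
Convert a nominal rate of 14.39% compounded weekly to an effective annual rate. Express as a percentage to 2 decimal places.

One year is 52 periods at 0.00276731 each: (1 + 0.00276731)^52 ≈ 1.154539.
EAR = 1.154539 − 1 ≈ 15.45391%.

15.45%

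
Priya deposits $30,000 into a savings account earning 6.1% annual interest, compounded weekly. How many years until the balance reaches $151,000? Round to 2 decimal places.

(1 + 0.00117308)^(52t) = 151,000/30,000 = 5.0333.
52t·ln(1 + 0.00117308) = ln(5.0333); 52t = 1.6161/0.00117239 ≈ 1378.4519.
t ≈ 26.5087 years.

26.51 years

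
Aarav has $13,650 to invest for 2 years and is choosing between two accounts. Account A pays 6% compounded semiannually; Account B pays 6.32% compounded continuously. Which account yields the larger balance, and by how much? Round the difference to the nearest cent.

Account B, by $125.95

A: (1 + 0.03)^4 ≈ 1.12550881, so 13,650 × 1.12550881 ≈ 15,363.1953.
B: e^(0.0632·2) = e^0.1264 ≈ 1.1347359719, so 13,650 × 1.1347359719 ≈ 15,489.1460.
Difference ≈ 125.9508 in favor of B.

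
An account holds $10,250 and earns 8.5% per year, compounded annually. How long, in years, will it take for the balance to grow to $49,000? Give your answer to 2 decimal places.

19.18 years

We need (1 + 0.085)^t = 4.7805, so t = ln 4.7805 / ln 1.085 ≈ 19.1780.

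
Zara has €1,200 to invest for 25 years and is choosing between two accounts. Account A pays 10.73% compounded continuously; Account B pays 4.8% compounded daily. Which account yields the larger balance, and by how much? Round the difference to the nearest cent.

Account A, by €13,562.10

Account A growth factor: e^(0.1073·25) = e^2.6825 ≈ 14.621601646; balance ≈ 17,545.9220.
Account B growth factor: (1 + 0.048/365)^9125 ≈ 3.319854985; balance ≈ 3,983.8260.
Account A is larger by 13,562.0960.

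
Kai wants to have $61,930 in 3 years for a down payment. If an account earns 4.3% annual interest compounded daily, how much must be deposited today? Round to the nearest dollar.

$54,435

Growth factor = (1 + 0.043/365)^1095 ≈ 1.13768148.
P = 61,930/1.13768148 ≈ 54,435.2713.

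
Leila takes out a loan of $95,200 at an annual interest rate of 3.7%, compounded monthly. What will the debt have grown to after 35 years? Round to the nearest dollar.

$346,883

Growth factor = (1 + 0.037/12)^420 ≈ 3.64372910284.
A ≈ 95,200 × 3.64372910284 ≈ 346,883.0106.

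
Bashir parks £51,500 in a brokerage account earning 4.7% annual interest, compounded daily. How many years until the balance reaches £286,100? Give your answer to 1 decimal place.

36.5 years

We need (1 + 0.000128767)^(365t) = 5.5553, so 365t = ln 5.5553 / ln 1.000129 ≈ 13317.6074.
t ≈ 13317.6074/365 = 36.4866 years.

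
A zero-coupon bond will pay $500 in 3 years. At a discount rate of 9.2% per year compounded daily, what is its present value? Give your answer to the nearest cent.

$379.42

Periodic rate = 9.2%/365 = 0.000252055; 1095 periods.
P = 500/(1 + 0.092/365)^1095 ≈ 500/1.31780203 ≈ 379.4197.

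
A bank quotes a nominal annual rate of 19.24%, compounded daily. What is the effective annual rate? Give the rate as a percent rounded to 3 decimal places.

One year is 365 periods at 0.000527123 each: (1 + 0.000527123)^365 ≈ 1.212094.
EAR = 1.212094 − 1 ≈ 21.20938%.

21.209%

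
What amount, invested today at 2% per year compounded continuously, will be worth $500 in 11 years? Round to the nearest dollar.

P = A·e^(−rt) = 500·e^(−0.22).
e^(−0.22) ≈ 0.802518798, so P ≈ 401.2594.

$401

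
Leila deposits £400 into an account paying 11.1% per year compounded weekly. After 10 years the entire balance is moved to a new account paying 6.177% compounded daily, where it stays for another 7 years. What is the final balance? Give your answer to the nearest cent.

After 10 years at 11.1%: 400 × 3.030770785 ≈ 1,212.3083.
Then 7 years at 6.177%: 1,212.3083 × 1.540879592 ≈ 1,868.0211.

£1,868.02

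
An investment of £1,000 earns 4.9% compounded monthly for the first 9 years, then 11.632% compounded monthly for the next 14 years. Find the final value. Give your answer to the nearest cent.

£7,851.78

After 9 years at 4.9%: 1,000 × 1.552865709 ≈ 1,552.8657.
Then 14 years at 11.632%: 1,552.8657 × 5.056314897 ≈ 7,851.7780.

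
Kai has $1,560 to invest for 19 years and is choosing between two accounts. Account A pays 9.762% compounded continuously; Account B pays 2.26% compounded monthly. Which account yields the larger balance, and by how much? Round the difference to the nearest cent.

Account A growth factor: e^(0.09762·19) = e^1.85478 ≈ 6.390292232; balance ≈ 9,968.8559.
Account B growth factor: (1 + 0.0226/12)^228 ≈ 1.53571513; balance ≈ 2,395.7156.
Account A is larger by 7,573.1403.

Account A, by $7,573.14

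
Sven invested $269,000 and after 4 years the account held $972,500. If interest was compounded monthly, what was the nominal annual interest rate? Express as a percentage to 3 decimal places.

32.563%

(1 + r/12)^48 = 972,500/269,000 = 3.61524.
1 + r/12 = 3.61524^(1/48) ≈ 1.027136, so r/12 ≈ 0.0271358.
r ≈ 12·0.0271358 = 32.56294%.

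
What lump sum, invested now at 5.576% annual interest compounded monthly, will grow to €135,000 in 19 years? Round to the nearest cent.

€46,912.71

Periodic rate = 5.576%/12 = 0.00464667; 228 periods.
P = 135,000/(1 + 0.05576/12)^228 ≈ 135,000/2.87768504248 ≈ 46,912.7087.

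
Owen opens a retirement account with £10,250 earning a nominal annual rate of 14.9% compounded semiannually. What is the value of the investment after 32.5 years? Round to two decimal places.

Growth factor = (1 + 0.0745)^65 ≈ 106.7621445088.
A ≈ 10,250 × 106.7621445088 ≈ 1,094,311.9812.

£1,094,311.98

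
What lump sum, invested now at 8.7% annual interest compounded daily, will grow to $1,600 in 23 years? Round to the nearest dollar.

$216

Growth factor = (1 + 0.087/365)^8395 ≈ 7.394685471.
P = 1,600/7.394685471 ≈ 216.3716.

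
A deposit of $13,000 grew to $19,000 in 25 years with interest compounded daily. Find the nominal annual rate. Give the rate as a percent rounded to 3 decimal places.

The 9125-period growth factor is 19,000/13,000 = 1.46154.
r/365 = 1.46154^(1/9125) − 1 ≈ 0.0000415888, so r ≈ 365·0.0000415888 = 1.51799%.

1.518%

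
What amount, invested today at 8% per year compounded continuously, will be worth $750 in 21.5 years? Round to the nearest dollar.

$134

P = A·e^(−rt) = 750·e^(−1.72).
e^(−1.72) ≈ 0.179066148, so P ≈ 134.2996.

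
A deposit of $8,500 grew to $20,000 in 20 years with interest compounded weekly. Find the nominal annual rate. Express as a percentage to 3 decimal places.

The 1040-period growth factor is 20,000/8,500 = 2.35294.
r/52 = 2.35294^(1/1040) − 1 ≈ 0.000823094, so r ≈ 52·0.000823094 = 4.28009%.

4.280%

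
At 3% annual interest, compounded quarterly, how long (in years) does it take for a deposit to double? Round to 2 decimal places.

(1 + 0.0075)^(4t) = 2.
4t = ln 2 / ln(1 + 0.0075) ≈ 0.69315/0.00747201 ≈ 92.7658.
t ≈ 23.1914.

23.19 years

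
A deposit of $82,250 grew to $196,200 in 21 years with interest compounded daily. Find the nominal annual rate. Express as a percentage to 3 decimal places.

The 7665-period growth factor is 196,200/82,250 = 2.38541.
r/365 = 2.38541^(1/7665) − 1 ≈ 0.000113427, so r ≈ 365·0.000113427 = 4.14010%.

4.140%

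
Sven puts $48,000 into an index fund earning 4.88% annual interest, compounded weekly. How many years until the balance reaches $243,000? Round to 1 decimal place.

(1 + 0.000938462)^(52t) = 243,000/48,000 = 5.0625.
52t·ln(1 + 0.000938462) = ln(5.0625); 52t = 1.6219/0.000938021 ≈ 1729.0227.
t ≈ 33.2504 years.

33.3 years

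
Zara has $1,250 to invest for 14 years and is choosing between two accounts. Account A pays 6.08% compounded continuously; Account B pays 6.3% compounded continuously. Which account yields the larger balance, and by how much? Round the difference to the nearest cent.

Account B, by $91.59

A: e^(0.0608·14) = e^0.8512 ≈ 2.342456113, so 1,250 × 2.342456113 ≈ 2,928.0701.
B: e^(0.063·14) = e^0.882 ≈ 2.415726331, so 1,250 × 2.415726331 ≈ 3,019.6579.
Difference ≈ 91.5878 in favor of B.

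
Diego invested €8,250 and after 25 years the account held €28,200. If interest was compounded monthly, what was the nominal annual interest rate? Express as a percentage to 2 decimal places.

(1 + r/12)^300 = 28,200/8,250 = 3.41818.
1 + r/12 = 3.41818^(1/300) ≈ 1.004105, so r/12 ≈ 0.00410543.
r ≈ 12·0.00410543 = 4.92652%.

4.93%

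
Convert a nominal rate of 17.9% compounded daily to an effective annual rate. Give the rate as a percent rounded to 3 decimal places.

One year is 365 periods at 0.000490411 each: (1 + 0.000490411)^365 ≈ 1.195968.
EAR = 1.195968 − 1 ≈ 19.59683%.

19.597%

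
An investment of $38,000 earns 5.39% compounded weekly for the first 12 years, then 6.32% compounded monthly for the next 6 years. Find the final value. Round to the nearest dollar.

$105,875

After 12 years at 5.39%: 38,000 × 1.9087813751 ≈ 72,533.6923.
Then 6 years at 6.32%: 72,533.6923 × 1.45966204407 ≈ 105,874.6775.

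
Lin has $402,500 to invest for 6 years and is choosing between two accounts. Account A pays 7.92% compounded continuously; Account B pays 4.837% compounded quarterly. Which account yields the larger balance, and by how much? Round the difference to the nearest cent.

Account A growth factor: e^(0.0792·6) = e^0.4752 ≈ 1.60833583249; balance ≈ 647,355.1726.
Account B growth factor: (1 + 0.0120925)^24 ≈ 1.33439669574; balance ≈ 537,094.6700.
Account A is larger by 110,260.5025.

Account A, by $110,260.50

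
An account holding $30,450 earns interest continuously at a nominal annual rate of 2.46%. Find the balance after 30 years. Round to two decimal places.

A = P·e^(rt) = 30,450·e^(0.0246·30) = 30,450·e^0.738.
e^0.738 ≈ 2.0917478325, so A ≈ 63,693.7215.

$63,693.72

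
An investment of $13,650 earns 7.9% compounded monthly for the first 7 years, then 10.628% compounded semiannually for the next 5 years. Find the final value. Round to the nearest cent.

$39,753.15

After 7 years at 7.9%: 13,650 × 1.7353127528 ≈ 23,687.0191.
Then 5 years at 10.628%: 23,687.0191 × 1.6782671081 ≈ 39,753.1450.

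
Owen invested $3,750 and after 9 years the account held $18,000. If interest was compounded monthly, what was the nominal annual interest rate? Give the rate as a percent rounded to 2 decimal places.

17.56%

(1 + r/12)^108 = 18,000/3,750 = 4.8.
1 + r/12 = 4.8^(1/108) ≈ 1.01463, so r/12 ≈ 0.0146302.
r ≈ 12·0.0146302 = 17.55625%.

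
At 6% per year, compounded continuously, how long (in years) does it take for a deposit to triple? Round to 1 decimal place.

18.3 years

e^(0.06t) = 3, so 0.06t = ln 3 ≈ 1.0986.
t ≈ 1.0986/0.06 ≈ 18.3102.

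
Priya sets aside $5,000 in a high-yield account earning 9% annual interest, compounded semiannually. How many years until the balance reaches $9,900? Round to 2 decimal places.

(1 + 0.045)^(2t) = 9,900/5,000 = 1.98.
2t·ln(1 + 0.045) = ln(1.98); 2t = 0.6831/0.0440169 ≈ 15.5190.
t ≈ 7.7595 years.

7.76 years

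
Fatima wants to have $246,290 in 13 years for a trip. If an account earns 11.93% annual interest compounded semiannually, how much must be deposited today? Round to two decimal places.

$54,603.85

Periodic rate = 11.93%/2 = 0.05965; 26 periods.
P = 246,290/(1 + 0.05965)^26 ≈ 246,290/4.51048771259 ≈ 54,603.8512.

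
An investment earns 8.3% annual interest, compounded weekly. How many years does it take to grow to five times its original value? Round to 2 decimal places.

(1 + 0.00159615)^(52t) = 5.
52t = ln 5 / ln(1 + 0.00159615) ≈ 1.6094/0.00159488 ≈ 1009.1271.
t ≈ 19.4063.

19.41 years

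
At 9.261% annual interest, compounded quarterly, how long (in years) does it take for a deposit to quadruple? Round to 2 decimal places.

15.14 years

(1 + 0.0231525)^(4t) = 4.
4t = ln 4 / ln(1 + 0.0231525) ≈ 1.3863/0.0228885 ≈ 60.5672.
t ≈ 15.1418.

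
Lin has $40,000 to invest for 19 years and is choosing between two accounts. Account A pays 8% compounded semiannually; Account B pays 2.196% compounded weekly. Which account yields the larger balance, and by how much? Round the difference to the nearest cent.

Account A growth factor: (1 + 0.04)^38 ≈ 4.43881345039; balance ≈ 177,552.5380.
Account B growth factor: (1 + 0.02196/52)^988 ≈ 1.5176330587; balance ≈ 60,705.3223.
Account A is larger by 116,847.2157.

Account A, by $116,847.22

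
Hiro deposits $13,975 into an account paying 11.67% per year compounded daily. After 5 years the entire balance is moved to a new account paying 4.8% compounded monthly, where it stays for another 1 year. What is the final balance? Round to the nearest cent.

After 5 years at 11.67%: 13,975 × 1.792133375 ≈ 25,045.0639.
Then 1 years at 4.8%: 25,045.0639 × 1.0490702075 ≈ 26,274.0304.

$26,274.03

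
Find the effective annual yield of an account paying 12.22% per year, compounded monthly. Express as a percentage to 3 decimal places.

12.928%

One year is 12 periods at 0.0101833 each: (1 + 0.0101833)^12 ≈ 1.129282.
EAR = 1.129282 − 1 ≈ 12.92820%.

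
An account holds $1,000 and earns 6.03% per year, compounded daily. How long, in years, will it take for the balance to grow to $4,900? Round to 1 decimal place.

26.4 years

We need (1 + 0.000165205)^(365t) = 4.9, so 365t = ln 4.9 / ln 1.000165 ≈ 9620.5433.
t ≈ 9620.5433/365 = 26.3577 years.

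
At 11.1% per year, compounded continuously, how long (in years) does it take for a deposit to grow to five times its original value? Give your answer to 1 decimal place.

14.5 years

e^(0.111t) = 5, so 0.111t = ln 5 ≈ 1.6094.
t ≈ 1.6094/0.111 ≈ 14.4994.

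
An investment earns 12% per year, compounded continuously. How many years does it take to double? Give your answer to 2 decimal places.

e^(0.12t) = 2, so 0.12t = ln 2 ≈ 0.69315.
t ≈ 0.69315/0.12 ≈ 5.7762.

5.78 years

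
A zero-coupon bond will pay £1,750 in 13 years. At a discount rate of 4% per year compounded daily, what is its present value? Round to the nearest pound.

Growth factor = (1 + 0.04/365)^4745 ≈ 1.681979728.
P = 1,750/1.681979728 ≈ 1,040.4406.

£1,040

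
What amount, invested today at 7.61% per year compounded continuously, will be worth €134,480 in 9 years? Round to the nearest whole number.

€67,797

P = A·e^(−rt) = 134,480·e^(−0.6849).
e^(−0.6849) ≈ 0.504140641118, so P ≈ 67,796.8334.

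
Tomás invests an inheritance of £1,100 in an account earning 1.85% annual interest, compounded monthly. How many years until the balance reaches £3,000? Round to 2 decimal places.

We need (1 + 0.00154167)^(12t) = 2.7273, so 12t = ln 2.7273 / ln 1.001542 ≈ 651.2921.
t ≈ 651.2921/12 = 54.2743 years.

54.27 years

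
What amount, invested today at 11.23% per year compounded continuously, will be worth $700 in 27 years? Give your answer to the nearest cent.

P = A·e^(−rt) = 700·e^(−3.0321).
e^(−3.0321) ≈ 0.0482142817, so P ≈ 33.7500.

$33.75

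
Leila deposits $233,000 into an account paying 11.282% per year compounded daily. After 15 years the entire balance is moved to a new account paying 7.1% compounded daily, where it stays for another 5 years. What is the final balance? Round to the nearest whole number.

$1,804,507

Phase 1: 233,000·(1 + 0.11282/365)^5475 ≈ 1,265,315.7389.
Phase 2: 1,265,315.7389·(1 + 0.071/365)^1825 ≈ 1,804,506.5304.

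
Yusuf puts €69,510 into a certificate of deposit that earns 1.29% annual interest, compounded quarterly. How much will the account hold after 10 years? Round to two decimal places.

Growth factor = (1 + 0.003225)^40 ≈ 1.1374540025.
A ≈ 69,510 × 1.1374540025 ≈ 79,064.4277.

€79,064.43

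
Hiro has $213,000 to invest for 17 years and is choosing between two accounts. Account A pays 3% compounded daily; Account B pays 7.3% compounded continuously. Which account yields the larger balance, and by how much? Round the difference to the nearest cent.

Account B, by $382,082.49

A: (1 + 0.03/365)^6205 ≈ 1.66525629455, so 213,000 × 1.66525629455 ≈ 354,699.5907.
B: e^(0.073·17) = e^1.241 ≈ 3.45907080661, so 213,000 × 3.45907080661 ≈ 736,782.0818.
Difference ≈ 382,082.4911 in favor of B.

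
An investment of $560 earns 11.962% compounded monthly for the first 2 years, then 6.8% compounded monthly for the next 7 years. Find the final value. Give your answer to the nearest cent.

Phase 1: 560·(1 + 0.11962/12)^24 ≈ 710.5165.
Phase 2: 710.5165·(1 + 0.068/12)^84 ≈ 1,142.1282.

$1,142.13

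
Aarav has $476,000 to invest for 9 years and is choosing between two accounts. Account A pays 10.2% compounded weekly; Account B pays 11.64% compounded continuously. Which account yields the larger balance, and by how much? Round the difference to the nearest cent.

A: (1 + 0.102/52)^468 ≈ 2.50202606459, so 476,000 × 2.50202606459 ≈ 1,190,964.4067.
B: e^(0.1164·9) = e^1.0476 ≈ 2.850800978835, so 476,000 × 2.850800978835 ≈ 1,356,981.2659.
Difference ≈ 166,016.8592 in favor of B.

Account B, by $166,016.86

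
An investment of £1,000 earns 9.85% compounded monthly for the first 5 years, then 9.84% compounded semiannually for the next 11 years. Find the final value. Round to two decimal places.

£4,697.85

After 5 years at 9.85%: 1,000 × 1.633115747 ≈ 1,633.1157.
Then 11 years at 9.84%: 1,633.1157 × 2.876618057 ≈ 4,697.8502.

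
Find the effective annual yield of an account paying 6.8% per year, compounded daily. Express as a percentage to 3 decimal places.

EAR = (1 + 6.8%/365)^365 − 1 = (1 + 0.000186301)^365 − 1.
(1 + 0.000186301)^365 ≈ 1.070359, so EAR ≈ 7.03585%.

7.036%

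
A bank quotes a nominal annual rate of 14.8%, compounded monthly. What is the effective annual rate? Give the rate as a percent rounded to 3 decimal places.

15.846%

EAR = (1 + 14.8%/12)^12 − 1 = (1 + 0.0123333)^12 − 1.
(1 + 0.0123333)^12 ≈ 1.158464, so EAR ≈ 15.84637%.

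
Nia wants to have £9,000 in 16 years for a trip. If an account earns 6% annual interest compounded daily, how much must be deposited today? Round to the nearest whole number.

Periodic rate = 6%/365 = 0.000164384; 5840 periods.
P = 9,000/(1 + 0.06/365)^5840 ≈ 9,000/2.611490431 ≈ 3,446.3079.

£3,446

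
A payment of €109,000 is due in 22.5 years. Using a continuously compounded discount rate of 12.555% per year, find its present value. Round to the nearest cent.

P = A·e^(−rt) = 109,000·e^(−2.824875).
e^(−2.824875) ≈ 0.0593160708749, so P ≈ 6,465.4517.

€6,465.45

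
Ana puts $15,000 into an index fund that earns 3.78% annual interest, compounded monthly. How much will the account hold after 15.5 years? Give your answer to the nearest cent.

$26,924.30

Periodic rate = 3.78%/12 = 0.00315; periods = 12·15.5 = 186.
A = 15,000·(1 + 0.00315)^186 ≈ 15,000·1.794953544 ≈ 26,924.3032.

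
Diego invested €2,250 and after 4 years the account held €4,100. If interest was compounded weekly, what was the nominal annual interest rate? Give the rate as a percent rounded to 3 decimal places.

15.023%

The 208-period growth factor is 4,100/2,250 = 1.82222.
r/52 = 1.82222^(1/208) − 1 ≈ 0.00288905, so r ≈ 52·0.00288905 = 15.02308%.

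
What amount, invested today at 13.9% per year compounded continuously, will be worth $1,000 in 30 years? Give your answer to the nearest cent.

P = A·e^(−rt) = 1,000·e^(−4.17).
e^(−4.17) ≈ 0.0154522601, so P ≈ 15.4523.

$15.45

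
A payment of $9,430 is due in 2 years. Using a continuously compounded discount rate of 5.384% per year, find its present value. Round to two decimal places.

P = A·e^(−rt) = 9,430·e^(−0.10768).
e^(−0.10768) ≈ 0.8979148832, so P ≈ 8,467.3373.

$8,467.34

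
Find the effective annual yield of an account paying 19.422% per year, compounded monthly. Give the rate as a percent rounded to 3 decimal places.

21.248%

One year is 12 periods at 0.016185 each: (1 + 0.016185)^12 ≈ 1.212477.
EAR = 1.212477 − 1 ≈ 21.24766%.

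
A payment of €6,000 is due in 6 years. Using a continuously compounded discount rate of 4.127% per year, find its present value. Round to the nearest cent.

P = A·e^(−rt) = 6,000·e^(−0.24762).
e^(−0.24762) ≈ 0.7806565364, so P ≈ 4,683.9392.

€4,683.94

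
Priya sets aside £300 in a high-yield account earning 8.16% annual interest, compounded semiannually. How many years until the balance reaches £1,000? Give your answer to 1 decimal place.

(1 + 0.0408)^(2t) = 1,000/300 = 3.3333.
2t·ln(1 + 0.0408) = ln(3.3333); 2t = 1.204/0.0399896 ≈ 30.1071.
t ≈ 15.0536 years.

15.1 years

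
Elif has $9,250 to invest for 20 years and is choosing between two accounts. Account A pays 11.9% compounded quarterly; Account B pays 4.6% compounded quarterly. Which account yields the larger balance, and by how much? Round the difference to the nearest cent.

A: (1 + 0.02975)^80 ≈ 10.436239816, so 9,250 × 10.436239816 ≈ 96,535.2183.
B: (1 + 0.0115)^80 ≈ 2.4961516604, so 9,250 × 2.4961516604 ≈ 23,089.4029.
Difference ≈ 73,445.8154 in favor of A.

Account A, by $73,445.82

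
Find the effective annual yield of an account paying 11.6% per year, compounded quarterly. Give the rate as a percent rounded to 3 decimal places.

EAR = (1 + 11.6%/4)^4 − 1 = (1 + 0.029)^4 − 1.
(1 + 0.029)^4 ≈ 1.121144, so EAR ≈ 12.11443%.

12.114%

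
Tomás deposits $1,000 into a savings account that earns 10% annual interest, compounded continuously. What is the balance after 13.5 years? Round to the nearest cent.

A = P·e^(rt) = 1,000·e^(0.1·13.5) = 1,000·e^1.35.
e^1.35 ≈ 3.857425531, so A ≈ 3,857.4255.

$3,857.43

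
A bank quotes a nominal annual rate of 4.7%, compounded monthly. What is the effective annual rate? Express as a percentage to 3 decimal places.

One year is 12 periods at 0.00391667 each: (1 + 0.00391667)^12 ≈ 1.048026.
EAR = 1.048026 − 1 ≈ 4.80258%.

4.803%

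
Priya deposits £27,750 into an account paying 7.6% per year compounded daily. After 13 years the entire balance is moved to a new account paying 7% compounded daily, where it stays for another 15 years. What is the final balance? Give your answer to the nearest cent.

£212,944.66

Phase 1: 27,750·(1 + 0.076/365)^4745 ≈ 74,524.8774.
Phase 2: 74,524.8774·(1 + 0.07/365)^5475 ≈ 212,944.6605.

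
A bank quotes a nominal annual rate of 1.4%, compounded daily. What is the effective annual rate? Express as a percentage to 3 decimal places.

1.410%

One year is 365 periods at 0.0000383562 each: (1 + 0.0000383562)^365 ≈ 1.014098.
EAR = 1.014098 − 1 ≈ 1.40982%.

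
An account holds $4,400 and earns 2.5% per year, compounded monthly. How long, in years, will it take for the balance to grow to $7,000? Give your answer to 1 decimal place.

We need (1 + 0.00208333)^(12t) = 1.5909, so 12t = ln 1.5909 / ln 1.002083 ≈ 223.0988.
t ≈ 223.0988/12 = 18.5916 years.

18.6 years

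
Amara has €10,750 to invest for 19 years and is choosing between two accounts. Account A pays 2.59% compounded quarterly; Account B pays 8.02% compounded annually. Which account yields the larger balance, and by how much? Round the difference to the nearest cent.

A: (1 + 0.006475)^76 ≈ 1.6331549076, so 10,750 × 1.6331549076 ≈ 17,556.4153.
B: (1 + 0.0802)^19 ≈ 4.3309112679, so 10,750 × 4.3309112679 ≈ 46,557.2961.
Difference ≈ 29,000.8809 in favor of B.

Account B, by €29,000.88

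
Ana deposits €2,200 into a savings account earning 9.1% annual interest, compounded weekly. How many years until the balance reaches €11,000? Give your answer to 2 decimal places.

(1 + 0.00175)^(52t) = 11,000/2,200 = 5.
52t·ln(1 + 0.00175) = ln(5); 52t = 1.6094/0.00174847 ≈ 920.4833.
t ≈ 17.7016 years.

17.70 years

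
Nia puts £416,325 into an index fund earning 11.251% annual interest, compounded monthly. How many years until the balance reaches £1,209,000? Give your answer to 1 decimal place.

9.5 years

(1 + 0.00937583)^(12t) = 1,209,000/416,325 = 2.904.
12t·ln(1 + 0.00937583) = ln(2.904); 12t = 1.0661/0.00933215 ≈ 114.2376.
t ≈ 9.5198 years.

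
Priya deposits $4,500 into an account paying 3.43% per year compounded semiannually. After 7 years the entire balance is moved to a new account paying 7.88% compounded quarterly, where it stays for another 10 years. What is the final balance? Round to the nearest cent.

Phase 1: 4,500·(1 + 0.01715)^14 ≈ 5,709.5590.
Phase 2: 5,709.5590·(1 + 0.0197)^40 ≈ 12,459.4633.

$12,459.46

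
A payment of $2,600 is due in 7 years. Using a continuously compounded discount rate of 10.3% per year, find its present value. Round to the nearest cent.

$1,264.29

P = A·e^(−rt) = 2,600·e^(−0.721).
e^(−0.721) ≈ 0.486265747, so P ≈ 1,264.2909.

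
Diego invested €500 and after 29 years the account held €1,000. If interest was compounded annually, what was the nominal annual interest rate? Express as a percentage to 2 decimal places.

2.42%

(1 + r)^29 = 1,000/500 = 2.
1 + r = 2^(1/29) ≈ 1.02419, so r ≈ 0.0241896.
r ≈ 2.41896%.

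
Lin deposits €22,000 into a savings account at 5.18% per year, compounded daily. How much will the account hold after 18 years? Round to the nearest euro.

€55,889

Growth factor = (1 + 0.0518/365)^6570 ≈ 2.540431235.
A ≈ 22,000 × 2.540431235 ≈ 55,889.4872.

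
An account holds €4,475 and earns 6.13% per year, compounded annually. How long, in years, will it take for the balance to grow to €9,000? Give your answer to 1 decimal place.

11.7 years

(1 + 0.0613)^t = 9,000/4,475 = 2.0112.
t·ln(1 + 0.0613) = ln(2.0112); t = 0.69872/0.0594946 ≈ 11.7442.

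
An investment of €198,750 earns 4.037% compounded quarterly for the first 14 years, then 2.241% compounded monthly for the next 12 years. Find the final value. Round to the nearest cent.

After 14 years at 4.037%: 198,750 × 1.75478616433 ≈ 348,763.7502.
Then 12 years at 2.241%: 348,763.7502 × 1.30822232017 ≈ 456,260.5224.

€456,260.52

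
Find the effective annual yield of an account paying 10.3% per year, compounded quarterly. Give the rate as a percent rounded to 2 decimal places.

EAR = (1 + 10.3%/4)^4 − 1 = (1 + 0.02575)^4 − 1.
(1 + 0.02575)^4 ≈ 1.107047, so EAR ≈ 10.70471%.

10.70%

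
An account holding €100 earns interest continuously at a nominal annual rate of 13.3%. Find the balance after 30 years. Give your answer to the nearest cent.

A = P·e^(rt) = 100·e^(0.133·30) = 100·e^3.99.
e^3.99 ≈ 54.05488936, so A ≈ 5,405.4889.

€5,405.49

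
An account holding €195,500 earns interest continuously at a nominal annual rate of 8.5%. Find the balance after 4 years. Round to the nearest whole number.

€274,667

A = P·e^(rt) = 195,500·e^(0.085·4) = 195,500·e^0.34.
e^0.34 ≈ 1.40494759056, so A ≈ 274,667.2540.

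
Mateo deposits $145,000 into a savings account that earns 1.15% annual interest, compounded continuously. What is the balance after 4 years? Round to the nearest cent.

A = P·e^(rt) = 145,000·e^(0.0115·4) = 145,000·e^0.046.
e^0.046 ≈ 1.04707441096, so A ≈ 151,825.7896.

$151,825.79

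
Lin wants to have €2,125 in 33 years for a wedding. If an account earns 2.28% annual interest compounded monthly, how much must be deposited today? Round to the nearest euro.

Growth factor = (1 + 0.0019)^396 ≈ 2.120572552.
P = 2,125/2.120572552 ≈ 1,002.0879.

€1,002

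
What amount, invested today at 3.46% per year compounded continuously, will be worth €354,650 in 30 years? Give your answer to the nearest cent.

P = A·e^(−rt) = 354,650·e^(−1.038).
e^(−1.038) ≈ 0.354162298704, so P ≈ 125,603.6592.

€125,603.66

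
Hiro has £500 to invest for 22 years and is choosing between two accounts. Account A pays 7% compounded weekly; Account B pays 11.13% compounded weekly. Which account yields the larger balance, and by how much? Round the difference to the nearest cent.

Account A growth factor: (1 + 0.07/52)^1144 ≈ 4.659762079; balance ≈ 2,329.8810.
Account B growth factor: (1 + 0.1113/52)^1144 ≈ 11.54189271; balance ≈ 5,770.9464.
Account B is larger by 3,441.0653.

Account B, by £3,441.07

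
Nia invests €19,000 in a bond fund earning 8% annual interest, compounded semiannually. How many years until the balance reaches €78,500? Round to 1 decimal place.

18.1 years

We need (1 + 0.04)^(2t) = 4.1316, so 2t = ln 4.1316 / ln 1.04 ≈ 36.1712.
t ≈ 36.1712/2 = 18.0856 years.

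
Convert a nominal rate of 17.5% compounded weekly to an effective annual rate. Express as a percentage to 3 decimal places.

One year is 52 periods at 0.00336538 each: (1 + 0.00336538)^52 ≈ 1.190896.
EAR = 1.190896 − 1 ≈ 19.08963%.

19.090%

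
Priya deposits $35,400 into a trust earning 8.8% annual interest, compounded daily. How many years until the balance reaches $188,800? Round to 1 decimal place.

19.0 years

(1 + 0.000241096)^(365t) = 188,800/35,400 = 5.3333.
365t·ln(1 + 0.000241096) = ln(5.3333); 365t = 1.674/0.000241067 ≈ 6944.0347.
t ≈ 19.0248 years.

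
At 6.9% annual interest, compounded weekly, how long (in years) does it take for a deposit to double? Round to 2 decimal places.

(1 + 0.00132692)^(52t) = 2.
52t = ln 2 / ln(1 + 0.00132692) ≈ 0.69315/0.00132604 ≈ 522.7183.
t ≈ 10.0523.

10.05 years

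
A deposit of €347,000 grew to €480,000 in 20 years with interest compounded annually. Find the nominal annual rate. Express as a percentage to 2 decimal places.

(1 + r)^20 = 480,000/347,000 = 1.38329.
1 + r = 1.38329^(1/20) ≈ 1.016355, so r ≈ 0.0163554.
r ≈ 1.63554%.

1.64%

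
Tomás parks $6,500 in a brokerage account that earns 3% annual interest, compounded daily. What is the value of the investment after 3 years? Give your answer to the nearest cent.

$7,112.11

Periodic rate = 3%/365 = 0.0000821918; periods = 365·3 = 1095.
A = 6,500·(1 + 0.03/365)^1095 ≈ 6,500·1.094170237 ≈ 7,112.1065.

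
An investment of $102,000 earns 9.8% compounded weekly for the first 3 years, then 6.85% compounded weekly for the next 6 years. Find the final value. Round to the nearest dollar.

Phase 1: 102,000·(1 + 0.098/52)^156 ≈ 136,824.0950.
Phase 2: 136,824.0950·(1 + 0.0685/52)^312 ≈ 206,319.4412.

$206,319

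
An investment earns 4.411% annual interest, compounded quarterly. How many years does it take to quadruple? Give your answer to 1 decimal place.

(1 + 0.0110275)^(4t) = 4.
4t = ln 4 / ln(1 + 0.0110275) ≈ 1.3863/0.0109671 ≈ 126.4044.
t ≈ 31.6011.

31.6 years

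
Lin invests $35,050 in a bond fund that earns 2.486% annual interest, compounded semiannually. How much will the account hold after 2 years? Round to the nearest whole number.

$36,825

Growth factor = (1 + 0.01243)^4 ≈ 1.0506547353.
A ≈ 35,050 × 1.0506547353 ≈ 36,825.4485.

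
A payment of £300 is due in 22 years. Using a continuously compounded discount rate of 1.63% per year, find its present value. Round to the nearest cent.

£209.60

P = A·e^(−rt) = 300·e^(−0.3586).
e^(−0.3586) ≈ 0.698653757, so P ≈ 209.5961.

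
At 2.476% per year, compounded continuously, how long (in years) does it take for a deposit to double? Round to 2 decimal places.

e^(0.02476t) = 2, so 0.02476t = ln 2 ≈ 0.69315.
t ≈ 0.69315/0.02476 ≈ 27.9946.

27.99 years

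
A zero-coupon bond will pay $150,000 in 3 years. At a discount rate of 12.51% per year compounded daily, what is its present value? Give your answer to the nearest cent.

Periodic rate = 12.51%/365 = 0.00034274; 1095 periods.
P = 150,000/(1 + 0.1251/365)^1095 ≈ 150,000/1.45533439591 ≈ 103,069.0956.

$103,069.10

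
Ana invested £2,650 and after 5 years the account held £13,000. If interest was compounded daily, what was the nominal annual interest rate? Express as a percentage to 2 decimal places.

The 1825-period growth factor is 13,000/2,650 = 4.90566.
r/365 = 4.90566^(1/1825) − 1 ≈ 0.000871826, so r ≈ 365·0.000871826 = 31.82166%.

31.82%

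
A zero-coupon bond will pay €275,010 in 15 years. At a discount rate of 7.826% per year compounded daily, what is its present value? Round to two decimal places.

Growth factor = (1 + 0.07826/365)^5475 ≈ 3.23417596129.
P = 275,010/3.23417596129 ≈ 85,032.4792.

€85,032.48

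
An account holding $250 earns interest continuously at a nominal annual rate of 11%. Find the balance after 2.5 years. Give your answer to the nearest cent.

$329.13

A = P·e^(rt) = 250·e^(0.11·2.5) = 250·e^0.275.
e^0.275 ≈ 1.31653067, so A ≈ 329.1327.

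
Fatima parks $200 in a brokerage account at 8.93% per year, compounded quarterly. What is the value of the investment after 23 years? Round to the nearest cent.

$1,524.81

Growth factor = (1 + 0.022325)^92 ≈ 7.624059367.
A ≈ 200 × 7.624059367 ≈ 1,524.8119.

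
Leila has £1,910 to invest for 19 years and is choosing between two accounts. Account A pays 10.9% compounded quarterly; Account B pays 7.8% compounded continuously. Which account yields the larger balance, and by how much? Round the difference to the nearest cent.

Account A, by £6,330.07

A: (1 + 0.02725)^76 ≈ 7.7159142938, so 1,910 × 7.7159142938 ≈ 14,737.3963.
B: e^(0.078·19) = e^1.482 ≈ 4.401740364, so 1,910 × 4.401740364 ≈ 8,407.3241.
Difference ≈ 6,330.0722 in favor of A.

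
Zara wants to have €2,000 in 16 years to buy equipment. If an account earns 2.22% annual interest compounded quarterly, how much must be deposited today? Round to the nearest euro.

€1,403

Periodic rate = 2.22%/4 = 0.00555; 64 periods.
P = 2,000/(1 + 0.00555)^64 ≈ 2,000/1.425065748 ≈ 1,403.4440.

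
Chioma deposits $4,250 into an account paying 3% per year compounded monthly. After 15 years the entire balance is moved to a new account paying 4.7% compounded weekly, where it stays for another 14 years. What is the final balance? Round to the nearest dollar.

$12,859

After 15 years at 3%: 4,250 × 1.5674317247 ≈ 6,661.5848.
Then 14 years at 4.7%: 6,661.5848 × 1.930352857 ≈ 12,859.2093.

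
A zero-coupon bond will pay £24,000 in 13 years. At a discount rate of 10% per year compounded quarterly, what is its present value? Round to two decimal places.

£6,646.15

Growth factor = (1 + 0.025)^52 ≈ 3.6111123486.
P = 24,000/3.6111123486 ≈ 6,646.1516.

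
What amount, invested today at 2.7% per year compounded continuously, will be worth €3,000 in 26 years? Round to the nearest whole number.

P = A·e^(−rt) = 3,000·e^(−0.702).
e^(−0.702) ≈ 0.4955931257, so P ≈ 1,486.7794.

€1,487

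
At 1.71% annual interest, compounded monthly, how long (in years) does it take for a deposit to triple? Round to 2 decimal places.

64.29 years

(1 + 0.001425)^(12t) = 3.
12t = ln 3 / ln(1 + 0.001425) ≈ 1.0986/0.00142399 ≈ 771.5052.
t ≈ 64.2921.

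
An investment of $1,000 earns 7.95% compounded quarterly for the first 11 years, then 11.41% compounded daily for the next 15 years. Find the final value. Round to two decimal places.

After 11 years at 7.95%: 1,000 × 2.377199499 ≈ 2,377.1995.
Then 15 years at 11.41%: 2,377.1995 × 5.5357803781 ≈ 13,159.6543.

$13,159.65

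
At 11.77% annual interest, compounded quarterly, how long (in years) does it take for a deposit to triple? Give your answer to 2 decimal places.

9.47 years

(1 + 0.029425)^(4t) = 3.
4t = ln 3 / ln(1 + 0.029425) ≈ 1.0986/0.0290004 ≈ 37.8827.
t ≈ 9.4707.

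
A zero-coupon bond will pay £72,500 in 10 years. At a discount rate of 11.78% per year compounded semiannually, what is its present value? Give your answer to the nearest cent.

£23,080.17

Periodic rate = 11.78%/2 = 0.0589; 20 periods.
P = 72,500/(1 + 0.0589)^20 ≈ 72,500/3.1412244278 ≈ 23,080.1720.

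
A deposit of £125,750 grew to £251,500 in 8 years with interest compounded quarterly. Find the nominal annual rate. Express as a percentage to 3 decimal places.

8.759%

(1 + r/4)^32 = 251,500/125,750 = 2.
1 + r/4 = 2^(1/32) ≈ 1.021897, so r/4 ≈ 0.0218971.
r ≈ 4·0.0218971 = 8.75886%.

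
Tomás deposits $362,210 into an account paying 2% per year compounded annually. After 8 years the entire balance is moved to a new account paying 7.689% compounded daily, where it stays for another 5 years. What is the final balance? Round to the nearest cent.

Phase 1: 362,210·(1 + 0.02)^8 ≈ 424,386.7444.
Phase 2: 424,386.7444·(1 + 0.07689/365)^1825 ≈ 623,316.6677.

$623,316.67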